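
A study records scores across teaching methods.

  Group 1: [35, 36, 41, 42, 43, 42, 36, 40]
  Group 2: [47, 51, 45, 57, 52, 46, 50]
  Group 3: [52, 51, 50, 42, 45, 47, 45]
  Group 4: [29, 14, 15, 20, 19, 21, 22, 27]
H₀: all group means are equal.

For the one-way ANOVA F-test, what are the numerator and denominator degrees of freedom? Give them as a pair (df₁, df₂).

k = 4 groups, N = 30 total
df = (k−1, N−k) = (4−1, 30−4) = (3, 26)

degrees of freedom = [3, 26]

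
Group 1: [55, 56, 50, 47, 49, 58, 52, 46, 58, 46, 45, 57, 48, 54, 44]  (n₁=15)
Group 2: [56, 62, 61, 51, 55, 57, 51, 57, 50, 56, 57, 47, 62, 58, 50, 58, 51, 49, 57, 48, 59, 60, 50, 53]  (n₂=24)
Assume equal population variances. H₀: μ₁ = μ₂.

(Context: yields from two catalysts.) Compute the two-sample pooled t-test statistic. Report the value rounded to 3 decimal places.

x̄₁=51.000, s₁=5.000, n₁=15
x̄₂=54.792, s₂=4.597, n₂=24
s_p² = [14·5.000² + 23·4.597²]/37 = 22.5935
SE = √(s_p²·(1/15+1/24)) = 1.5645
t = (51.000−54.792)/1.5645 = -2.4236
df = 37

test statistic = -2.424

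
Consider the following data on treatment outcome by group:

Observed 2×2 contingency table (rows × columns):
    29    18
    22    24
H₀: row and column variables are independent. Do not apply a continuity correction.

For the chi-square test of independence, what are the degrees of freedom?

degrees of freedom = 1

df = (r−1)(c−1) = (2−1)·(2−1) = 1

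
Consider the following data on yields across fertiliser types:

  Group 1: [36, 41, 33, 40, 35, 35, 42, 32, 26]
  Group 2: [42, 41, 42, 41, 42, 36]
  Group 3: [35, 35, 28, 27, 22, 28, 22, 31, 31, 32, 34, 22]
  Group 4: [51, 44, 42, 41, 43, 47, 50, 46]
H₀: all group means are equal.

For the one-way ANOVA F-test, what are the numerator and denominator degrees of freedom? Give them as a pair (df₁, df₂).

degrees of freedom = [3, 31]

k = 4 groups, N = 35 total
df = (k−1, N−k) = (4−1, 35−4) = (3, 31)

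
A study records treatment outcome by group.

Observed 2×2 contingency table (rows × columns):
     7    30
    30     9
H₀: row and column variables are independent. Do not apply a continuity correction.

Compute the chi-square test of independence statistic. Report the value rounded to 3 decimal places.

Row totals [37, 39], col totals [37, 39], n=76
χ² = (7−18.01)²/18.01 + (30−18.99)²/18.99 + (30−18.99)²/18.99 + (9−20.01)²/20.01 = 25.5701
df = 1

test statistic = 25.570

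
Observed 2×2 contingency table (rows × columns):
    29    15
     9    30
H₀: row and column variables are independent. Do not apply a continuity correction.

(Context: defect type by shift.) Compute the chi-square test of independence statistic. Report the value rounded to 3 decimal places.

test statistic = 15.281

Row totals [44, 39], col totals [38, 45], n=83
χ² = (29−20.14)²/20.14 + (15−23.86)²/23.86 + (9−17.86)²/17.86 + (30−21.14)²/21.14 = 15.2806
df = 1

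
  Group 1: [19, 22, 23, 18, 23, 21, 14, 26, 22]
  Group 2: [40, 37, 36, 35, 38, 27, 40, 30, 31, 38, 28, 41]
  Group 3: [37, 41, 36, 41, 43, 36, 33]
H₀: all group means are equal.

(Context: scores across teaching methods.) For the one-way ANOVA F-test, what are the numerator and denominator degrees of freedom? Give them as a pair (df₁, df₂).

k = 3 groups, N = 28 total
df = (k−1, N−k) = (3−1, 28−3) = (2, 25)

degrees of freedom = [2, 25]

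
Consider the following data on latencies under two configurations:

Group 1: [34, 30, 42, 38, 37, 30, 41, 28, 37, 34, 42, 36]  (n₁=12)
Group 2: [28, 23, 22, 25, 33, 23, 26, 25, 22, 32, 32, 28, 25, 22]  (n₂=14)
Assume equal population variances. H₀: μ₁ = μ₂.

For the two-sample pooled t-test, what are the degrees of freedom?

df = n₁ + n₂ − 2 = 12 + 14 − 2 = 24

degrees of freedom = 24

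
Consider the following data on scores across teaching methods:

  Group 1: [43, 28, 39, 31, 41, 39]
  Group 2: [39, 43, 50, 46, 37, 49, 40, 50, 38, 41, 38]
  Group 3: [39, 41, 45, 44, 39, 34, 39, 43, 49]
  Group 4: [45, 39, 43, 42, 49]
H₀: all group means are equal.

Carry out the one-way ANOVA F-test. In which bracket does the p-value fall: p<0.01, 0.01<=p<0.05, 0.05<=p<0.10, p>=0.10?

p-value bracket: 0.05<=p<0.10

Group means [36.83, 42.82, 41.44, 43.60], grand mean 41.387
SSB = Σnᵢ(x̄ᵢ−x̄)² = 171.463; SSW = ΣΣ(x−x̄ᵢ)² = 641.892
MSB = 171.463/3 = 57.1543; MSW = 641.892/27 = 23.7738
F = MSB/MSW = 2.4041
df = (3, 27)
p-value (upper-tail) = 0.08941
→ bracket: 0.05<=p<0.10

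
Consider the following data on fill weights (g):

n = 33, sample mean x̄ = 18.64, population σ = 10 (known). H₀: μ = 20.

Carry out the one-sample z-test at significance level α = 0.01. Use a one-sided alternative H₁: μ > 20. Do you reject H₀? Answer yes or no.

reject H₀: no

SE = σ/√n = 10/√33 = 1.7408
z = (x̄−μ₀)/SE = (18.64−20)/1.7408 = -0.7813
p-value (one-sided, H₁ greater) = 0.78268
At α=0.01: p ≥ α → fail to reject H₀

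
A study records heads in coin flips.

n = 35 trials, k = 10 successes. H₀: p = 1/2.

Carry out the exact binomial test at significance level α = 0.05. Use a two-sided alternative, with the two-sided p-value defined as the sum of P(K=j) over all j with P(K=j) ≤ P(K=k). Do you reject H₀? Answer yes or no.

reject H₀: yes

Exact binomial: n=35, k=10, p₀=1/2=0.5000
P(X=j) = C(n,j)·p₀^j·(1−p₀)^(n−j); p = Σ P(X=j) over j with P(X=j) ≤ P(X=10)
p-value (two-sided) = 0.01667
At α=0.05: p < α → reject H₀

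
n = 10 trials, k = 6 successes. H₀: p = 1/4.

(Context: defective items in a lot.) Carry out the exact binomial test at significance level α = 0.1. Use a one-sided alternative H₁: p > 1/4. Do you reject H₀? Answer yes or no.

Exact binomial: n=10, k=6, p₀=1/4=0.2500
P(X≥6) from Σ C(n,i)·p₀^i·(1−p₀)^(n−i)
p-value (one-sided, H₁ greater) = 0.01973
At α=0.1: p < α → reject H₀

reject H₀: yes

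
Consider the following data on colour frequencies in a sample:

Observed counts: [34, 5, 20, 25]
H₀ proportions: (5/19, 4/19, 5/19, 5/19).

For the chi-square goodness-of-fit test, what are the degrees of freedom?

degrees of freedom = 3

df = k − 1 = 4 − 1 = 3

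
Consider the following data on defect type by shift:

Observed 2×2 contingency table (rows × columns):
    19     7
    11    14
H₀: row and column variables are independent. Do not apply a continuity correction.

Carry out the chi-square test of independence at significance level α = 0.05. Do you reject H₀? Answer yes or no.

reject H₀: yes

Row totals [26, 25], col totals [30, 21], n=51
χ² = (19−15.29)²/15.29 + (7−10.71)²/10.71 + (11−14.71)²/14.71 + (14−10.29)²/10.29 = 4.4488
df = 1
p-value (upper-tail) = 0.03493
At α=0.05: p < α → reject H₀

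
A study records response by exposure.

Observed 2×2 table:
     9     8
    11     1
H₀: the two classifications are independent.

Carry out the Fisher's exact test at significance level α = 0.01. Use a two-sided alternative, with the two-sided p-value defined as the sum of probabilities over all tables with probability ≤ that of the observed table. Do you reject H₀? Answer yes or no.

reject H₀: no

Margins: r₁=17, r₂=12, c₁=20, c₂=9, n=29
p_obs = C(17,9)·C(12,11)/C(29,20); sum pmf over tables with pmf ≤ p_obs
p-value (two-sided) = 0.04317
At α=0.01: p ≥ α → fail to reject H₀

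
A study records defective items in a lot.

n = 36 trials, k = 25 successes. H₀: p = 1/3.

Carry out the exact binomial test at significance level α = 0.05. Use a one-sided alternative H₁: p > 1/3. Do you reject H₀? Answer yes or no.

reject H₀: yes

Exact binomial: n=36, k=25, p₀=1/3=0.3333
P(X≥25) from Σ C(n,i)·p₀^i·(1−p₀)^(n−i)
p-value (one-sided, H₁ greater) = 0.00001
At α=0.05: p < α → reject H₀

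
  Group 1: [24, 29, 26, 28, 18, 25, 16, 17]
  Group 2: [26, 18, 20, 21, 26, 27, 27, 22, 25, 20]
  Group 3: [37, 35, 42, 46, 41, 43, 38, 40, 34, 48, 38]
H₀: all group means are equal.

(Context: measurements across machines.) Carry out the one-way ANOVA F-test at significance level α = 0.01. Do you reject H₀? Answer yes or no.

Group means [22.88, 23.20, 40.18], grand mean 29.552
SSB = Σnᵢ(x̄ᵢ−x̄)² = 2003.061; SSW = ΣΣ(x−x̄ᵢ)² = 478.111
MSB = 2003.061/2 = 1001.5305; MSW = 478.111/26 = 18.3889
F = MSB/MSW = 54.4639
df = (2, 26)
p-value (upper-tail) = 0.00000
At α=0.01: p < α → reject H₀

reject H₀: yes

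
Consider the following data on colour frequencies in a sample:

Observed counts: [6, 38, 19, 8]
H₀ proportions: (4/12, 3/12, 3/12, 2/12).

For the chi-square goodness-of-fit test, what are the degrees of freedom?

degrees of freedom = 3

df = k − 1 = 4 − 1 = 3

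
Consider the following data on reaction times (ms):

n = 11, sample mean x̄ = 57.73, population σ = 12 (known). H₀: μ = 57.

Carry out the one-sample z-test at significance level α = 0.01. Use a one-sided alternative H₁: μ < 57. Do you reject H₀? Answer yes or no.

SE = σ/√n = 12/√11 = 3.6181
z = (x̄−μ₀)/SE = (57.73−57)/3.6181 = 0.2018
p-value (one-sided, H₁ less) = 0.57995
At α=0.01: p ≥ α → fail to reject H₀

reject H₀: no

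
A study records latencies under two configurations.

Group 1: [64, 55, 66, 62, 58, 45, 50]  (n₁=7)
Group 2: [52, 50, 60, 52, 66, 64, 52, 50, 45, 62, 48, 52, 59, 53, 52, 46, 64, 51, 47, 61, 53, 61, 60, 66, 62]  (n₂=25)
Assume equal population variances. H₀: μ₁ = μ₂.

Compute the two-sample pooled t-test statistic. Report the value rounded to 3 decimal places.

test statistic = 0.556

x̄₁=57.143, s₁=7.669, n₁=7
x̄₂=55.520, s₂=6.603, n₂=25
s_p² = [6·7.669² + 24·6.603²]/30 = 46.6366
SE = √(s_p²·(1/7+1/25)) = 2.9202
t = (57.143−55.520)/2.9202 = 0.5557
df = 30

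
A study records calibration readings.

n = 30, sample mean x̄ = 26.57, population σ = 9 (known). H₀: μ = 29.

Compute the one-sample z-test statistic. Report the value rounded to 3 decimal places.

SE = σ/√n = 9/√30 = 1.6432
z = (x̄−μ₀)/SE = (26.57−29)/1.6432 = -1.4789

test statistic = -1.479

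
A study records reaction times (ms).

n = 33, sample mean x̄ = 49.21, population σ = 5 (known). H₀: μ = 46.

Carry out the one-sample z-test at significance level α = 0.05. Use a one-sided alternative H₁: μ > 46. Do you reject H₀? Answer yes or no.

SE = σ/√n = 5/√33 = 0.8704
z = (x̄−μ₀)/SE = (49.21−46)/0.8704 = 3.6880
p-value (one-sided, H₁ greater) = 0.00011
At α=0.05: p < α → reject H₀

reject H₀: yes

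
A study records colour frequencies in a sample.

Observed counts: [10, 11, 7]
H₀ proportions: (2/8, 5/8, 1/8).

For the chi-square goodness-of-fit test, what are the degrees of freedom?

degrees of freedom = 2

df = k − 1 = 3 − 1 = 2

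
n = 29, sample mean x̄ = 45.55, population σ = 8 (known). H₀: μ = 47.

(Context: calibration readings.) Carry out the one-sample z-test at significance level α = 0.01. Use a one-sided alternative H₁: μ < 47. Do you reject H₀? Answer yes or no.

reject H₀: no

SE = σ/√n = 8/√29 = 1.4856
z = (x̄−μ₀)/SE = (45.55−47)/1.4856 = -0.9761
p-value (one-sided, H₁ less) = 0.16452
At α=0.01: p ≥ α → fail to reject H₀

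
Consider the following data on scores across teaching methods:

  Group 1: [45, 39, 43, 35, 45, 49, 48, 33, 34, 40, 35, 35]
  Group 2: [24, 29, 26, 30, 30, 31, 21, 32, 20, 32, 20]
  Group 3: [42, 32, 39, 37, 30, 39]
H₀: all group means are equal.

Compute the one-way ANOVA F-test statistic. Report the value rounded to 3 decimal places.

Group means [40.08, 26.82, 36.50], grand mean 34.310
SSB = Σnᵢ(x̄ᵢ−x̄)² = 1046.154; SSW = ΣΣ(x−x̄ᵢ)² = 702.053
MSB = 1046.154/2 = 523.0769; MSW = 702.053/26 = 27.0020
F = MSB/MSW = 19.3718
df = (2, 26)

test statistic = 19.372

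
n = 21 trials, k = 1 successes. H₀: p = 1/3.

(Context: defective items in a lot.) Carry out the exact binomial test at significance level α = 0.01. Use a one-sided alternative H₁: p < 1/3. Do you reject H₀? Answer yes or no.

Exact binomial: n=21, k=1, p₀=1/3=0.3333
P(X≤1) from Σ C(n,i)·p₀^i·(1−p₀)^(n−i)
p-value (one-sided, H₁ less) = 0.00231
At α=0.01: p < α → reject H₀

reject H₀: yes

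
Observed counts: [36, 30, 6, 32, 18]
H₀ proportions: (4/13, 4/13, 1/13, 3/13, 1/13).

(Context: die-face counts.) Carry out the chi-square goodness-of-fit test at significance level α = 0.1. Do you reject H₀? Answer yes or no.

reject H₀: yes

n = 122; E_i = n·p_i = [37.54, 37.54, 9.38, 28.15, 9.38]
χ² = (36−37.54)²/37.54 + (30−37.54)²/37.54 + (6−9.38)²/9.38 + (32−28.15)²/28.15 + (18−9.38)²/9.38 = 11.2322
df = 4
p-value (upper-tail) = 0.02407
At α=0.1: p < α → reject H₀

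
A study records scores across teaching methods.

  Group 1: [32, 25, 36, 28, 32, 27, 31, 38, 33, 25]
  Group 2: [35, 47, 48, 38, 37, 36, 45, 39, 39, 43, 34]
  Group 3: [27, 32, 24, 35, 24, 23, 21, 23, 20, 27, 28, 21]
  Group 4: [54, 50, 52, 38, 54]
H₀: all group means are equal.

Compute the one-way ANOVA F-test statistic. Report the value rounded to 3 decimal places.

Group means [30.70, 40.09, 25.42, 49.60], grand mean 34.237
SSB = Σnᵢ(x̄ᵢ−x̄)² = 2615.743; SSW = ΣΣ(x−x̄ᵢ)² = 825.126
MSB = 2615.743/3 = 871.9142; MSW = 825.126/34 = 24.2684
F = MSB/MSW = 35.9280
df = (3, 34)

test statistic = 35.928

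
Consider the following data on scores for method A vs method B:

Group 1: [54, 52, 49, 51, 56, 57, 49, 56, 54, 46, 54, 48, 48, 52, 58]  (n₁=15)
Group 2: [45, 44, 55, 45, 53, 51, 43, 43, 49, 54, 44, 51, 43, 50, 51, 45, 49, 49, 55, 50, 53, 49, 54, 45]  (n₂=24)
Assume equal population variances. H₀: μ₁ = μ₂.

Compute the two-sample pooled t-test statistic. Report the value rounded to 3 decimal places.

test statistic = 2.700

x̄₁=52.267, s₁=3.693, n₁=15
x̄₂=48.750, s₂=4.110, n₂=24
s_p² = [14·3.693² + 23·4.110²]/37 = 15.6604
SE = √(s_p²·(1/15+1/24)) = 1.3025
t = (52.267−48.750)/1.3025 = 2.6999
df = 37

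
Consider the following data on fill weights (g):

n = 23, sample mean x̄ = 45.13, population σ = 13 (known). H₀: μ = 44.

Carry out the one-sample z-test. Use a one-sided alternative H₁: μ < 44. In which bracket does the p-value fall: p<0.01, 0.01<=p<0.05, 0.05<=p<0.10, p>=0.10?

SE = σ/√n = 13/√23 = 2.7107
z = (x̄−μ₀)/SE = (45.13−44)/2.7107 = 0.4169
p-value (one-sided, H₁ less) = 0.66161
→ bracket: p>=0.10

p-value bracket: p>=0.10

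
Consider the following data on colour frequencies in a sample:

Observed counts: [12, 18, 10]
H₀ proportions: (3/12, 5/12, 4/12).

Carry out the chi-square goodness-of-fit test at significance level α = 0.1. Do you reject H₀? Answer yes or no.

reject H₀: no

n = 40; E_i = n·p_i = [10.00, 16.67, 13.33]
χ² = (12−10.00)²/10.00 + (18−16.67)²/16.67 + (10−13.33)²/13.33 = 1.3400
df = 2
p-value (upper-tail) = 0.51171
At α=0.1: p ≥ α → fail to reject H₀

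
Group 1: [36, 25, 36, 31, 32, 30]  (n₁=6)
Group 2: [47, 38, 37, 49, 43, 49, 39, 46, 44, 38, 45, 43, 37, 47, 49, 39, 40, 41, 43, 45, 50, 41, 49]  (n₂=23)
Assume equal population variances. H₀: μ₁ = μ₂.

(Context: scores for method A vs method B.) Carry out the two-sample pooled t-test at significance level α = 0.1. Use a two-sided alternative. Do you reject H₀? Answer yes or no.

x̄₁=31.667, s₁=4.131, n₁=6
x̄₂=43.435, s₂=4.315, n₂=23
s_p² = [5·4.131² + 22·4.315²]/27 = 18.3328
SE = √(s_p²·(1/6+1/23)) = 1.9628
t = (31.667−43.435)/1.9628 = -5.9956
df = 27
p-value (two-sided) = 0.00000
At α=0.1: p < α → reject H₀

reject H₀: yes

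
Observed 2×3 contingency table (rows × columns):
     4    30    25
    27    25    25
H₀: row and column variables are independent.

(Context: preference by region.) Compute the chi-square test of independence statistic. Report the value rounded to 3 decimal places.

Row totals [59, 77], col totals [31, 55, 50], n=136
χ² = (4−13.45)²/13.45 + (30−23.86)²/23.86 + (25−21.69)²/21.69 + (27−17.55)²/17.55 + (25−31.14)²/31.14 + (25−28.31)²/28.31 = 15.4066
df = 2

test statistic = 15.407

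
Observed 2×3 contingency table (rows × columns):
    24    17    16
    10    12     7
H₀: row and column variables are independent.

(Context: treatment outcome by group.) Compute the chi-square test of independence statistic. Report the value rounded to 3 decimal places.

Row totals [57, 29], col totals [34, 29, 23], n=86
χ² = (24−22.53)²/22.53 + (17−19.22)²/19.22 + (16−15.24)²/15.24 + (10−11.47)²/11.47 + (12−9.78)²/9.78 + (7−7.76)²/7.76 = 1.1546
df = 2

test statistic = 1.155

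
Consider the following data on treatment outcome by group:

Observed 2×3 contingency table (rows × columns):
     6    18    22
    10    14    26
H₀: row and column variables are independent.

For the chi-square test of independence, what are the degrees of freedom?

degrees of freedom = 2

df = (r−1)(c−1) = (2−1)·(3−1) = 2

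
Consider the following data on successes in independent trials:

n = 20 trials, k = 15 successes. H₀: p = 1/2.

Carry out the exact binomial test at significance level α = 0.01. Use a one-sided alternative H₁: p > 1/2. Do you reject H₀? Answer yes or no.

Exact binomial: n=20, k=15, p₀=1/2=0.5000
P(X≥15) from Σ C(n,i)·p₀^i·(1−p₀)^(n−i)
p-value (one-sided, H₁ greater) = 0.02069
At α=0.01: p ≥ α → fail to reject H₀

reject H₀: no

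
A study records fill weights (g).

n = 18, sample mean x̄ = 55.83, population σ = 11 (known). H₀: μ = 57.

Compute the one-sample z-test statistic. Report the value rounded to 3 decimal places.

test statistic = -0.451

SE = σ/√n = 11/√18 = 2.5927
z = (x̄−μ₀)/SE = (55.83−57)/2.5927 = -0.4513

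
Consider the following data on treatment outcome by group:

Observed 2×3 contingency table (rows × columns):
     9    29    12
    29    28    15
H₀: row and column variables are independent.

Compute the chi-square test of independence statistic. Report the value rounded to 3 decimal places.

Row totals [50, 72], col totals [38, 57, 27], n=122
χ² = (9−15.57)²/15.57 + (29−23.36)²/23.36 + (12−11.07)²/11.07 + (29−22.43)²/22.43 + (28−33.64)²/33.64 + (15−15.93)²/15.93 = 7.1422
df = 2

test statistic = 7.142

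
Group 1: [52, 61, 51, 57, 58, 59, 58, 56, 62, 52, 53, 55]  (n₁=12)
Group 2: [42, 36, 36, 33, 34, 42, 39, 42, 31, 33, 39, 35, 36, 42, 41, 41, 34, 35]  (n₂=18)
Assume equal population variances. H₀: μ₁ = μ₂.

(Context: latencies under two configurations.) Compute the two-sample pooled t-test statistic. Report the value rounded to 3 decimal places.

x̄₁=56.167, s₁=3.639, n₁=12
x̄₂=37.278, s₂=3.723, n₂=18
s_p² = [11·3.639² + 17·3.723²]/28 = 13.6171
SE = √(s_p²·(1/12+1/18)) = 1.3752
t = (56.167−37.278)/1.3752 = 13.7351
df = 28

test statistic = 13.735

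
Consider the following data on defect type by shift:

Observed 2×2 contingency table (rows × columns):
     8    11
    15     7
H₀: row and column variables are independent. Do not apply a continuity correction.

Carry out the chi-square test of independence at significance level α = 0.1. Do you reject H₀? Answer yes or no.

Row totals [19, 22], col totals [23, 18], n=41
χ² = (8−10.66)²/10.66 + (11−8.34)²/8.34 + (15−12.34)²/12.34 + (7−9.66)²/9.66 = 2.8149
df = 1
p-value (upper-tail) = 0.09339
At α=0.1: p < α → reject H₀

reject H₀: yes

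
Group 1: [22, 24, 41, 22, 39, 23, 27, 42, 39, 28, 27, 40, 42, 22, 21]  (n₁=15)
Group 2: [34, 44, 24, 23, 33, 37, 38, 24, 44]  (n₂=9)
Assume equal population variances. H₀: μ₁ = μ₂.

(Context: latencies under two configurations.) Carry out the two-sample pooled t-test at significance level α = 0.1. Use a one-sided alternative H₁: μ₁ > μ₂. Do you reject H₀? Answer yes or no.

reject H₀: no

x̄₁=30.600, s₁=8.642, n₁=15
x̄₂=33.444, s₂=8.248, n₂=9
s_p² = [14·8.642² + 8·8.248²]/22 = 72.2646
SE = √(s_p²·(1/15+1/9)) = 3.5843
t = (30.600−33.444)/3.5843 = -0.7936
df = 22
p-value (one-sided, H₁ greater) = 0.78204
At α=0.1: p ≥ α → fail to reject H₀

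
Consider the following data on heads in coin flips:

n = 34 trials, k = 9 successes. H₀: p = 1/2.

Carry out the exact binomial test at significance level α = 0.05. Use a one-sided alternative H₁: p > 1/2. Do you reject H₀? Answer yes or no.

Exact binomial: n=34, k=9, p₀=1/2=0.5000
P(X≥9) from Σ C(n,i)·p₀^i·(1−p₀)^(n−i)
p-value (one-sided, H₁ greater) = 0.99853
At α=0.05: p ≥ α → fail to reject H₀

reject H₀: no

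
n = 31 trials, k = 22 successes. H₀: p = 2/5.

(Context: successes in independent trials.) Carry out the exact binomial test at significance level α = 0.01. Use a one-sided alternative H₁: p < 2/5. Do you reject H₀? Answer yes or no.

reject H₀: no

Exact binomial: n=31, k=22, p₀=2/5=0.4000
P(X≤22) from Σ C(n,i)·p₀^i·(1−p₀)^(n−i)
p-value (one-sided, H₁ less) = 0.99988
At α=0.01: p ≥ α → fail to reject H₀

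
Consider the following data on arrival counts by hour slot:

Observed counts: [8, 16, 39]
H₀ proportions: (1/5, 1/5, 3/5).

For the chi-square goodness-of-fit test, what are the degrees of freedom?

degrees of freedom = 2

df = k − 1 = 3 − 1 = 2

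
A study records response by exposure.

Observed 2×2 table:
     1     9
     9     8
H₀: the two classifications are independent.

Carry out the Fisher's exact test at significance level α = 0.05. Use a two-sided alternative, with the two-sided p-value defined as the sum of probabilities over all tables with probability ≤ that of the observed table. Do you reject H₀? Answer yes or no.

reject H₀: yes

Margins: r₁=10, r₂=17, c₁=10, c₂=17, n=27
p_obs = C(10,1)·C(17,9)/C(27,10); sum pmf over tables with pmf ≤ p_obs
p-value (two-sided) = 0.04154
At α=0.05: p < α → reject H₀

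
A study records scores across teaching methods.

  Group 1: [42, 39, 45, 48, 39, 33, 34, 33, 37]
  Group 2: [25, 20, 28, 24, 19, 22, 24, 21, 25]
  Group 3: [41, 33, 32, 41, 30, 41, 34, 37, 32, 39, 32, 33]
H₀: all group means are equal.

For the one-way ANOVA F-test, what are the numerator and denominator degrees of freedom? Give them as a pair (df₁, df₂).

degrees of freedom = [2, 27]

k = 3 groups, N = 30 total
df = (k−1, N−k) = (3−1, 30−3) = (2, 27)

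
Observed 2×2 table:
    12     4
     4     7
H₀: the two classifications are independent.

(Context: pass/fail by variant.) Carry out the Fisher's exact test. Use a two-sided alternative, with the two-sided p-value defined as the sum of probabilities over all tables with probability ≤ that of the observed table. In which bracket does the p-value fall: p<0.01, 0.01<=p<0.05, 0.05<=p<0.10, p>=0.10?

p-value bracket: 0.05<=p<0.10

Margins: r₁=16, r₂=11, c₁=16, c₂=11, n=27
p_obs = C(16,12)·C(11,4)/C(27,16); sum pmf over tables with pmf ≤ p_obs
p-value (two-sided) = 0.06076
→ bracket: 0.05<=p<0.10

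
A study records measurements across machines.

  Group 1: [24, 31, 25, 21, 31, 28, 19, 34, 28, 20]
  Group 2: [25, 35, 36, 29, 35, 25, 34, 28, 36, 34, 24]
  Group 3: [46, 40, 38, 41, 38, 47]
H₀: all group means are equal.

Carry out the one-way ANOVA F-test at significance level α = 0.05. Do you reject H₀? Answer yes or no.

Group means [26.10, 31.00, 41.67], grand mean 31.556
SSB = Σnᵢ(x̄ᵢ−x̄)² = 914.433; SSW = ΣΣ(x−x̄ᵢ)² = 548.233
MSB = 914.433/2 = 457.2167; MSW = 548.233/24 = 22.8431
F = MSB/MSW = 20.0156
df = (2, 24)
p-value (upper-tail) = 0.00001
At α=0.05: p < α → reject H₀

reject H₀: yes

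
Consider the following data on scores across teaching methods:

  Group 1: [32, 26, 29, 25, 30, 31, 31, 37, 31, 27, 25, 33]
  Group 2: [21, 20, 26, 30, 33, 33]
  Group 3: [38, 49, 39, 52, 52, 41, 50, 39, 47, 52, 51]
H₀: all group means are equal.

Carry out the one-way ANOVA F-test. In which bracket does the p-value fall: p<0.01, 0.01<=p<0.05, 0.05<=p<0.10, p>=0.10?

Group means [29.75, 27.17, 46.36], grand mean 35.517
SSB = Σnᵢ(x̄ᵢ−x̄)² = 2111.613; SSW = ΣΣ(x−x̄ᵢ)² = 651.629
MSB = 2111.613/2 = 1055.8063; MSW = 651.629/26 = 25.0626
F = MSB/MSW = 42.1267
df = (2, 26)
p-value (upper-tail) = 0.00000
→ bracket: p<0.01

p-value bracket: p<0.01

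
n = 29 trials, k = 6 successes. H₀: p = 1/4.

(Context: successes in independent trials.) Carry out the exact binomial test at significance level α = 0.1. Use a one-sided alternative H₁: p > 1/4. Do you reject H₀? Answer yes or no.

reject H₀: no

Exact binomial: n=29, k=6, p₀=1/4=0.2500
P(X≥6) from Σ C(n,i)·p₀^i·(1−p₀)^(n−i)
p-value (one-sided, H₁ greater) = 0.76831
At α=0.1: p ≥ α → fail to reject H₀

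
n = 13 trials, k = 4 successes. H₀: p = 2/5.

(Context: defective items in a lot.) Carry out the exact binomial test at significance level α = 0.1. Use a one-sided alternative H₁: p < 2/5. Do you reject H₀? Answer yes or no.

Exact binomial: n=13, k=4, p₀=2/5=0.4000
P(X≤4) from Σ C(n,i)·p₀^i·(1−p₀)^(n−i)
p-value (one-sided, H₁ less) = 0.35304
At α=0.1: p ≥ α → fail to reject H₀

reject H₀: no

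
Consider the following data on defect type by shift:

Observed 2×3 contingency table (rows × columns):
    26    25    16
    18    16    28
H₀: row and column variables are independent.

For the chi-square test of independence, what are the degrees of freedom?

degrees of freedom = 2

df = (r−1)(c−1) = (2−1)·(3−1) = 2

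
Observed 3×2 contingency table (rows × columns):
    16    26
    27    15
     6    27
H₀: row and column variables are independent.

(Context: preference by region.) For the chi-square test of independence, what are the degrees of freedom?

df = (r−1)(c−1) = (3−1)·(2−1) = 2

degrees of freedom = 2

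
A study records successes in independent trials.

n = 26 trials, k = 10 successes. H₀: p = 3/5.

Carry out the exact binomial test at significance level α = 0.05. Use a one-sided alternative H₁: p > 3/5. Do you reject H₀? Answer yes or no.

reject H₀: no

Exact binomial: n=26, k=10, p₀=3/5=0.6000
P(X≥10) from Σ C(n,i)·p₀^i·(1−p₀)^(n−i)
p-value (one-sided, H₁ greater) = 0.99214
At α=0.05: p ≥ α → fail to reject H₀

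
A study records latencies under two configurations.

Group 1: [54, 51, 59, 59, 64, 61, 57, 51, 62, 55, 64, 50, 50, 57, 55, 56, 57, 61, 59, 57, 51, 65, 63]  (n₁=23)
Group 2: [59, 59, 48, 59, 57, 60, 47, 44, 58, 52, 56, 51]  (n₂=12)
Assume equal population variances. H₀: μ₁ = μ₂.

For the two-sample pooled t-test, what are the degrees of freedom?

degrees of freedom = 33

df = n₁ + n₂ − 2 = 23 + 12 − 2 = 33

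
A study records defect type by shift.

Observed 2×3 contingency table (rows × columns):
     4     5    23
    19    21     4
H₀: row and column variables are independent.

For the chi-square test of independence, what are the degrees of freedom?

degrees of freedom = 2

df = (r−1)(c−1) = (2−1)·(3−1) = 2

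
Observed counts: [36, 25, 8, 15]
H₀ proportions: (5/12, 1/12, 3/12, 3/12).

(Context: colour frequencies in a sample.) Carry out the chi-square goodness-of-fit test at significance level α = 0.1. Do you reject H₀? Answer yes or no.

reject H₀: yes

n = 84; E_i = n·p_i = [35.00, 7.00, 21.00, 21.00]
χ² = (36−35.00)²/35.00 + (25−7.00)²/7.00 + (8−21.00)²/21.00 + (15−21.00)²/21.00 = 56.0762
df = 3
p-value (upper-tail) = 0.00000
At α=0.1: p < α → reject H₀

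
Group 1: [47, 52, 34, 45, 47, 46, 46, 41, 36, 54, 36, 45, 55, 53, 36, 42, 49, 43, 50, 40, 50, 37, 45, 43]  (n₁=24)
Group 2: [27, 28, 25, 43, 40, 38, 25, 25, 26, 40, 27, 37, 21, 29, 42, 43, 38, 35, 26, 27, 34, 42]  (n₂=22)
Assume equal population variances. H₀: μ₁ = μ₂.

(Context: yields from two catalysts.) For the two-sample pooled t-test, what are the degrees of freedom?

degrees of freedom = 44

df = n₁ + n₂ − 2 = 24 + 22 − 2 = 44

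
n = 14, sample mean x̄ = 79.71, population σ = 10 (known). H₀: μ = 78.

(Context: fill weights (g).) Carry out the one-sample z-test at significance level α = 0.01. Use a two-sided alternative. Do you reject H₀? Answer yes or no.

reject H₀: no

SE = σ/√n = 10/√14 = 2.6726
z = (x̄−μ₀)/SE = (79.71−78)/2.6726 = 0.6398
p-value (two-sided) = 0.52229
At α=0.01: p ≥ α → fail to reject H₀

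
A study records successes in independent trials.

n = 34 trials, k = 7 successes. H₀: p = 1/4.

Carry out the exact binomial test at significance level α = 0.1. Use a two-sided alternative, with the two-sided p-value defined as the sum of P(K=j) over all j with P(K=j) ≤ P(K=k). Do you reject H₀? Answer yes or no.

reject H₀: no

Exact binomial: n=34, k=7, p₀=1/4=0.2500
P(X=j) = C(n,j)·p₀^j·(1−p₀)^(n−j); p = Σ P(X=j) over j with P(X=j) ≤ P(X=7)
p-value (two-sided) = 0.69306
At α=0.1: p ≥ α → fail to reject H₀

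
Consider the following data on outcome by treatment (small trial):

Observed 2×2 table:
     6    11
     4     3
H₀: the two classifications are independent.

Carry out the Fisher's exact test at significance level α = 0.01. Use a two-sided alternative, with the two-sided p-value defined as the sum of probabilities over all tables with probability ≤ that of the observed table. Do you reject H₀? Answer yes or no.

Margins: r₁=17, r₂=7, c₁=10, c₂=14, n=24
p_obs = C(17,6)·C(7,4)/C(24,10); sum pmf over tables with pmf ≤ p_obs
p-value (two-sided) = 0.39264
At α=0.01: p ≥ α → fail to reject H₀

reject H₀: no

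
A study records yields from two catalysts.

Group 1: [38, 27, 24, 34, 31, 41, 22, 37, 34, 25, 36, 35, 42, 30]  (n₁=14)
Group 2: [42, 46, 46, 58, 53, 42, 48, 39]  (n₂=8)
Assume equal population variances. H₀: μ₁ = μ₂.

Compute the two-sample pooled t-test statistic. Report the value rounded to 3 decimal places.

test statistic = -5.100

x̄₁=32.571, s₁=6.284, n₁=14
x̄₂=46.750, s₂=6.251, n₂=8
s_p² = [13·6.284² + 7·6.251²]/20 = 39.3464
SE = √(s_p²·(1/14+1/8)) = 2.7801
t = (32.571−46.750)/2.7801 = -5.1001
df = 20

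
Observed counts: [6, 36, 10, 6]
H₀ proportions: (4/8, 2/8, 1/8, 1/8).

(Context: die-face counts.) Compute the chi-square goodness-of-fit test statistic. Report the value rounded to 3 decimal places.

n = 58; E_i = n·p_i = [29.00, 14.50, 7.25, 7.25]
χ² = (6−29.00)²/29.00 + (36−14.50)²/14.50 + (10−7.25)²/7.25 + (6−7.25)²/7.25 = 51.3793
df = 3

test statistic = 51.379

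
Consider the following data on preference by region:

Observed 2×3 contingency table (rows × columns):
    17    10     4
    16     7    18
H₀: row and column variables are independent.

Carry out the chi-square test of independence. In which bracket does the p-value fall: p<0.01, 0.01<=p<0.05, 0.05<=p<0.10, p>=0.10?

Row totals [31, 41], col totals [33, 17, 22], n=72
χ² = (17−14.21)²/14.21 + (10−7.32)²/7.32 + (4−9.47)²/9.47 + (16−18.79)²/18.79 + (7−9.68)²/9.68 + (18−12.53)²/12.53 = 8.2388
df = 2
p-value (upper-tail) = 0.01625
→ bracket: 0.01<=p<0.05

p-value bracket: 0.01<=p<0.05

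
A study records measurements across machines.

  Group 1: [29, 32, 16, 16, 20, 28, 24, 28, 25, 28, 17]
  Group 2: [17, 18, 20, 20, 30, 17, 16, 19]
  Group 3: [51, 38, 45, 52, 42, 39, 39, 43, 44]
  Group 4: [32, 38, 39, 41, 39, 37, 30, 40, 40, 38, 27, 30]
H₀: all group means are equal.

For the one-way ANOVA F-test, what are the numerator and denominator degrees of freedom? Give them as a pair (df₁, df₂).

degrees of freedom = [3, 36]

k = 4 groups, N = 40 total
df = (k−1, N−k) = (4−1, 40−4) = (3, 36)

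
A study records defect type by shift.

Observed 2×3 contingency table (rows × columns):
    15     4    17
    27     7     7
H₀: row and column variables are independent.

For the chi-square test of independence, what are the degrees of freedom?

degrees of freedom = 2

df = (r−1)(c−1) = (2−1)·(3−1) = 2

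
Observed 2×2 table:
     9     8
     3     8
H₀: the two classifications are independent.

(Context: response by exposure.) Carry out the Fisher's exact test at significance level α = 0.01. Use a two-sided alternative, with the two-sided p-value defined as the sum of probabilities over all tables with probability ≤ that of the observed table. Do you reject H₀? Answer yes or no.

reject H₀: no

Margins: r₁=17, r₂=11, c₁=12, c₂=16, n=28
p_obs = C(17,9)·C(11,3)/C(28,12); sum pmf over tables with pmf ≤ p_obs
p-value (two-sided) = 0.25300
At α=0.01: p ≥ α → fail to reject H₀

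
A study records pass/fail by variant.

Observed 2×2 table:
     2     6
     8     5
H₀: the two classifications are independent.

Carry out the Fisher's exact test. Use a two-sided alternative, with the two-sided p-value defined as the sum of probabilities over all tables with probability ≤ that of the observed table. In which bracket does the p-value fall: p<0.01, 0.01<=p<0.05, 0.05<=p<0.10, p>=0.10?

p-value bracket: p>=0.10

Margins: r₁=8, r₂=13, c₁=10, c₂=11, n=21
p_obs = C(8,2)·C(13,8)/C(21,10); sum pmf over tables with pmf ≤ p_obs
p-value (two-sided) = 0.18266
→ bracket: p>=0.10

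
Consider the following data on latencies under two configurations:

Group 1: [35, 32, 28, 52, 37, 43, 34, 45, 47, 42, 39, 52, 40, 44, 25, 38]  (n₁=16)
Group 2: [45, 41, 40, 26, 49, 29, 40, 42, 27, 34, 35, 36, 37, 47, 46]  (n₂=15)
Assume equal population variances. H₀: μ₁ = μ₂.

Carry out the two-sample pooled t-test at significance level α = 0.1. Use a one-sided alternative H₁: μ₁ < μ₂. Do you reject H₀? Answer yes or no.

x̄₁=39.562, s₁=7.728, n₁=16
x̄₂=38.267, s₂=7.186, n₂=15
s_p² = [15·7.728² + 14·7.186²]/29 = 55.8231
SE = √(s_p²·(1/16+1/15)) = 2.6852
t = (39.562−38.267)/2.6852 = 0.4826
df = 29
p-value (one-sided, H₁ less) = 0.68349
At α=0.1: p ≥ α → fail to reject H₀

reject H₀: no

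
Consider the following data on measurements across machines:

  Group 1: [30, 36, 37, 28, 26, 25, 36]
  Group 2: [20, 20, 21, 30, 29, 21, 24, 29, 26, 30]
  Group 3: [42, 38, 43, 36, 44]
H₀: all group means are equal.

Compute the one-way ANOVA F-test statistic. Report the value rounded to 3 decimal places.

test statistic = 20.934

Group means [31.14, 25.00, 40.60], grand mean 30.500
SSB = Σnᵢ(x̄ᵢ−x̄)² = 815.443; SSW = ΣΣ(x−x̄ᵢ)² = 370.057
MSB = 815.443/2 = 407.7214; MSW = 370.057/19 = 19.4767
F = MSB/MSW = 20.9338
df = (2, 19)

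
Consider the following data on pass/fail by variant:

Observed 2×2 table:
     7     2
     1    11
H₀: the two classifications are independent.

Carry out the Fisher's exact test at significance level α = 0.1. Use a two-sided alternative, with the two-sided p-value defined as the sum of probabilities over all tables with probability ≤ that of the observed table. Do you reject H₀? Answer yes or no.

Margins: r₁=9, r₂=12, c₁=8, c₂=13, n=21
p_obs = C(9,7)·C(12,1)/C(21,8); sum pmf over tables with pmf ≤ p_obs
p-value (two-sided) = 0.00217
At α=0.1: p < α → reject H₀

reject H₀: yes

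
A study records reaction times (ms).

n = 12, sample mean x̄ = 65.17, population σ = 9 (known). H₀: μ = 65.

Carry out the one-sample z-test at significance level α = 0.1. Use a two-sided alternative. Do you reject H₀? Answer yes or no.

reject H₀: no

SE = σ/√n = 9/√12 = 2.5981
z = (x̄−μ₀)/SE = (65.17−65)/2.5981 = 0.0654
p-value (two-sided) = 0.94783
At α=0.1: p ≥ α → fail to reject H₀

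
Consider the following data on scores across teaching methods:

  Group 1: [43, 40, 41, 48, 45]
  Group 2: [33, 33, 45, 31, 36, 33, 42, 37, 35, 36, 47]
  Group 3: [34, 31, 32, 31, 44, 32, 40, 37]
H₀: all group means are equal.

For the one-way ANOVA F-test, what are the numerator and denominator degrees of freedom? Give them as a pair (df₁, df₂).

k = 3 groups, N = 24 total
df = (k−1, N−k) = (3−1, 24−3) = (2, 21)

degrees of freedom = [2, 21]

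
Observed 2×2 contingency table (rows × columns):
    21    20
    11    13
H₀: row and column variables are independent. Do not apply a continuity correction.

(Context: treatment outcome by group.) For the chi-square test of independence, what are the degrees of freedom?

df = (r−1)(c−1) = (2−1)·(2−1) = 1

degrees of freedom = 1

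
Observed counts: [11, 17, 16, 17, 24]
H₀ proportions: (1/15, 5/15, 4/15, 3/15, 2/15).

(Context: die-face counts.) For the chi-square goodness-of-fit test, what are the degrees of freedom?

df = k − 1 = 5 − 1 = 4

degrees of freedom = 4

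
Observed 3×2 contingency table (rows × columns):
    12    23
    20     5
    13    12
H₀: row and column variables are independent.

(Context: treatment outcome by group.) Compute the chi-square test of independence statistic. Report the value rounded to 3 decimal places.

Row totals [35, 25, 25], col totals [45, 40], n=85
χ² = (12−18.53)²/18.53 + (23−16.47)²/16.47 + (20−13.24)²/13.24 + (5−11.76)²/11.76 + (13−13.24)²/13.24 + (12−11.76)²/11.76 = 12.2454
df = 2

test statistic = 12.245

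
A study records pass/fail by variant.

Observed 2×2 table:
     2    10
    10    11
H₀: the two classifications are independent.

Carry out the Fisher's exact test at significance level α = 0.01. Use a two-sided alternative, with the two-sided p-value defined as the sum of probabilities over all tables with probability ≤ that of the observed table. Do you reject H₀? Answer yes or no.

Margins: r₁=12, r₂=21, c₁=12, c₂=21, n=33
p_obs = C(12,2)·C(21,10)/C(33,12); sum pmf over tables with pmf ≤ p_obs
p-value (two-sided) = 0.13300
At α=0.01: p ≥ α → fail to reject H₀

reject H₀: no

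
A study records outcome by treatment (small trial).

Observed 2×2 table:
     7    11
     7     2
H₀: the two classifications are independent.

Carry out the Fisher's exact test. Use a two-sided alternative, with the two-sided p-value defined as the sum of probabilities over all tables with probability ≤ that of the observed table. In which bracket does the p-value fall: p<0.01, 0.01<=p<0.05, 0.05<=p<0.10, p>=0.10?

p-value bracket: p>=0.10

Margins: r₁=18, r₂=9, c₁=14, c₂=13, n=27
p_obs = C(18,7)·C(9,7)/C(27,14); sum pmf over tables with pmf ≤ p_obs
p-value (two-sided) = 0.10319
→ bracket: p>=0.10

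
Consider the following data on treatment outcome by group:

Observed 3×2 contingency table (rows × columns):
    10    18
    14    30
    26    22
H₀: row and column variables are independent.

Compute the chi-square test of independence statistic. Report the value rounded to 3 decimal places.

test statistic = 5.250

Row totals [28, 44, 48], col totals [50, 70], n=120
χ² = (10−11.67)²/11.67 + (18−16.33)²/16.33 + (14−18.33)²/18.33 + (30−25.67)²/25.67 + (26−20.00)²/20.00 + (22−28.00)²/28.00 = 5.2497
df = 2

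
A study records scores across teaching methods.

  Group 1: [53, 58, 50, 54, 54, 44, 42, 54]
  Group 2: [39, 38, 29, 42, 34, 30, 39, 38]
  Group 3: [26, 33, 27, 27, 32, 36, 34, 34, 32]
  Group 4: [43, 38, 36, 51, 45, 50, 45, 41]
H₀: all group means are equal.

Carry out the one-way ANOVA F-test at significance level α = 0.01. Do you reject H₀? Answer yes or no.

reject H₀: yes

Group means [51.12, 36.12, 31.22, 43.62], grand mean 40.242
SSB = Σnᵢ(x̄ᵢ−x̄)² = 1906.880; SSW = ΣΣ(x−x̄ᵢ)² = 663.181
MSB = 1906.880/3 = 635.6267; MSW = 663.181/29 = 22.8683
F = MSB/MSW = 27.7951
df = (3, 29)
p-value (upper-tail) = 0.00000
At α=0.01: p < α → reject H₀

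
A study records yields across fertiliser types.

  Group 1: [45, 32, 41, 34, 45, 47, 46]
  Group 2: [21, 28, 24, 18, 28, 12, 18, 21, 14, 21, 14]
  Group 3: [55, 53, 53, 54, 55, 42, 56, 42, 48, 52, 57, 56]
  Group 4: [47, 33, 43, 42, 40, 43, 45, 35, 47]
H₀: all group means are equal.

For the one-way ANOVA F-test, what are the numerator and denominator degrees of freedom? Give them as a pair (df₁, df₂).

k = 4 groups, N = 39 total
df = (k−1, N−k) = (4−1, 39−4) = (3, 35)

degrees of freedom = [3, 35]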